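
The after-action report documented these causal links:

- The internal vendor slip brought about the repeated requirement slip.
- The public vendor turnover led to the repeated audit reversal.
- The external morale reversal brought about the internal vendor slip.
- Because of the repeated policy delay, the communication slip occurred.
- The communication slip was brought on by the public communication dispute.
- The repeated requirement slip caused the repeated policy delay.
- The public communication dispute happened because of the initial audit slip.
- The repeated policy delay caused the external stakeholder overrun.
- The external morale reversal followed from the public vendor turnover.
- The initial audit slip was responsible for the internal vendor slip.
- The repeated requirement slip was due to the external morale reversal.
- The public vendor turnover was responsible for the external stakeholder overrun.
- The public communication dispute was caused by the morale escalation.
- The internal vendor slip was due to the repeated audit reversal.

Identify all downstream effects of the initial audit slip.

Direct effects: the public communication dispute, the internal vendor slip.
2 steps out: the repeated requirement slip, the communication slip.
3 steps out: the repeated policy delay.
4 steps out: the external stakeholder overrun.
Not reachable from it: the public vendor turnover, the morale escalation, the repeated audit reversal, the external morale reversal.

the communication slip, the external stakeholder overrun, the internal vendor slip, the public communication dispute, the repeated policy delay, the repeated requirement slip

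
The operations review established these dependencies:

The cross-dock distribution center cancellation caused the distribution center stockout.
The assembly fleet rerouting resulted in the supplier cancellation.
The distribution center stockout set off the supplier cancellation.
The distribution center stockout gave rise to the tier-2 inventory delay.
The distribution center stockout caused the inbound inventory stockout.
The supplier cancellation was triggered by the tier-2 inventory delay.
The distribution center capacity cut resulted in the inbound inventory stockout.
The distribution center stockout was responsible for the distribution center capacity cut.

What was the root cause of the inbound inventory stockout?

Tracing upstream from the inbound inventory stockout: the inbound inventory stockout ← the distribution center stockout ← the cross-dock distribution center cancellation.
The cross-dock distribution center cancellation has no stated cause, so it is the root.

the cross-dock distribution center cancellation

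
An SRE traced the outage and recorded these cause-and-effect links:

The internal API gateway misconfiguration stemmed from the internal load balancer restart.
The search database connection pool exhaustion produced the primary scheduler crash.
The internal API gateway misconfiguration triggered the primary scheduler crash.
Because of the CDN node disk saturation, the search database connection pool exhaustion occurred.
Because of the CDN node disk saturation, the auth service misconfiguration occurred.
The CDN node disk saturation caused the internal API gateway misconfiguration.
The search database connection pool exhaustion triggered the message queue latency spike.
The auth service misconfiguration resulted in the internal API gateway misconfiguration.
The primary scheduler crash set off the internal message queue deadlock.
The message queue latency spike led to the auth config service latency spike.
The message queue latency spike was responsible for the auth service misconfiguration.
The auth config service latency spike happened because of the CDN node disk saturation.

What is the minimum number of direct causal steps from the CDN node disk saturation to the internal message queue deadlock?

Shortest chain: the CDN node disk saturation → the search database connection pool exhaustion → the primary scheduler crash → the internal message queue deadlock.

3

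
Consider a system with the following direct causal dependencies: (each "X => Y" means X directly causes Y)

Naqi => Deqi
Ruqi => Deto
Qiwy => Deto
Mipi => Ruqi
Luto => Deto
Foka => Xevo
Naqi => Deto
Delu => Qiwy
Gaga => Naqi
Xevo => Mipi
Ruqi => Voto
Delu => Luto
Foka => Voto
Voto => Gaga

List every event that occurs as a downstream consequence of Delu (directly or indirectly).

Deto, Luto, Qiwy

Direct effects: Luto, Qiwy.
2 steps out: Deto.
Not reachable from it: Foka, Xevo, Mipi, Ruqi, Voto, Gaga, Naqi, Deqi.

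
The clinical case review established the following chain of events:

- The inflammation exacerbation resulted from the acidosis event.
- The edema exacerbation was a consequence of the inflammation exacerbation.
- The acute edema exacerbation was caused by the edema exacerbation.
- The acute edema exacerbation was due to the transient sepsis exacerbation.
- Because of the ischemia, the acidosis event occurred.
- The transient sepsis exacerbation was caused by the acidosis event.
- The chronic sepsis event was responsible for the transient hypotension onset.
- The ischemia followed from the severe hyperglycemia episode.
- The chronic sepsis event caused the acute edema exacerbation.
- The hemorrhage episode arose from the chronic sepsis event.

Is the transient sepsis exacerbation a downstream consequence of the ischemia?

There is a causal chain: the ischemia → the acidosis event → the transient sepsis exacerbation.

Yes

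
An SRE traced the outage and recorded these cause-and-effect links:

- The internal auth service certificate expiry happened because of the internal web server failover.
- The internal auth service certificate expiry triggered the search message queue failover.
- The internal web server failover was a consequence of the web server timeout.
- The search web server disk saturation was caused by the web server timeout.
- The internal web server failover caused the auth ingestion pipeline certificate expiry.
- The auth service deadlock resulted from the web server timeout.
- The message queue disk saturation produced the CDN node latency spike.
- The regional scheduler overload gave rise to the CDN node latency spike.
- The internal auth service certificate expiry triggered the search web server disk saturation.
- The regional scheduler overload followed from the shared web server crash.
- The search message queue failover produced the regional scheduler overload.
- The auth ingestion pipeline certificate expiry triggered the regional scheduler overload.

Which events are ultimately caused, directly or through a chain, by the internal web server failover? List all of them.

the CDN node latency spike, the auth ingestion pipeline certificate expiry, the internal auth service certificate expiry, the regional scheduler overload, the search message queue failover, the search web server disk saturation

Direct effects: the internal auth service certificate expiry, the auth ingestion pipeline certificate expiry.
2 steps out: the search web server disk saturation, the search message queue failover, the regional scheduler overload.
3 steps out: the CDN node latency spike.
Not reachable from it: the web server timeout, the auth service deadlock, the shared web server crash, the message queue disk saturation.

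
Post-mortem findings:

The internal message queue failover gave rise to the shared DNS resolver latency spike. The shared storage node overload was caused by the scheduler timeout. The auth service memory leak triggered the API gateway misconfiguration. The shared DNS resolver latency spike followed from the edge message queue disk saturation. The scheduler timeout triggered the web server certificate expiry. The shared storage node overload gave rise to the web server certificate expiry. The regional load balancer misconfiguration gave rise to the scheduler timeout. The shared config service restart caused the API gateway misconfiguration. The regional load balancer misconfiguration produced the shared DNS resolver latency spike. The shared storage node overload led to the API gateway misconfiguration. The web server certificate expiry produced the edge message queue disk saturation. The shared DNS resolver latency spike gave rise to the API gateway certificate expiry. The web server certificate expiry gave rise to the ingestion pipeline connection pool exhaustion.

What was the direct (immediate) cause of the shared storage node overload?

the scheduler timeout

Upstream contributors include the regional load balancer misconfiguration, but only the scheduler timeout feeds directly into the shared storage node overload.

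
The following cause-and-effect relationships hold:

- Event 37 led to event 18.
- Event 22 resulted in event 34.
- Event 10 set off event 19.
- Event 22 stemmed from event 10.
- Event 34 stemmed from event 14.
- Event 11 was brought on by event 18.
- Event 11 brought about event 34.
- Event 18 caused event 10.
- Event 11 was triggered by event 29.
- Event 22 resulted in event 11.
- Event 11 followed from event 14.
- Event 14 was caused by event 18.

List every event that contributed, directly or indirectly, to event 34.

Immediate causes of event 34: event 14, event 22, event 11.
Further upstream: event 37, event 18, event 10, event 29.

event 10, event 11, event 14, event 18, event 22, event 29, event 37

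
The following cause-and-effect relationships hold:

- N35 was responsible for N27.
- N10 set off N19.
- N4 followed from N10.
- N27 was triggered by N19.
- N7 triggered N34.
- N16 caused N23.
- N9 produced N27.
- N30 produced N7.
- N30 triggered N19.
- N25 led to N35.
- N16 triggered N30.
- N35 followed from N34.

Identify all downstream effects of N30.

Direct effects: N7, N19.
2 steps out: N34, N27.
3 steps out: N35.
Not reachable from it: N16, N23, N10, N9, N25, N4.

N19, N27, N34, N35, N7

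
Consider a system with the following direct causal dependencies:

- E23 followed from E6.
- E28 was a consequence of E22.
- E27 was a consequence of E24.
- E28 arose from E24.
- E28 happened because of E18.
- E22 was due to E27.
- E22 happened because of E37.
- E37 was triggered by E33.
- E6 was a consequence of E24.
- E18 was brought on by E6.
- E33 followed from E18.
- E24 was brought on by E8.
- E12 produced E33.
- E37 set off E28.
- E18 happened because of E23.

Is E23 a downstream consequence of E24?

Yes

There is a causal chain: E24 → E6 → E23.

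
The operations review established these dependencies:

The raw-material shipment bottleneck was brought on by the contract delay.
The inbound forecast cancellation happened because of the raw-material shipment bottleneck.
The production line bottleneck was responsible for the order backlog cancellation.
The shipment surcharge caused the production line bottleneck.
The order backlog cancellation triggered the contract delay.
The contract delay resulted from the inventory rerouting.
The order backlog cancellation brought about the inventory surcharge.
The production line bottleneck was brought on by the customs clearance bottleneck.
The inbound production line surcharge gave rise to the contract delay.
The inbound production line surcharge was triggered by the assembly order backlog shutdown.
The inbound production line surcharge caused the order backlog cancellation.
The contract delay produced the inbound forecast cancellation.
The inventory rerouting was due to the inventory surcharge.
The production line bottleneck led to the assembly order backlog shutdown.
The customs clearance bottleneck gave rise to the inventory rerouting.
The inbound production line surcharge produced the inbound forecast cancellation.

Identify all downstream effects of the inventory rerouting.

the contract delay, the inbound forecast cancellation, the raw-material shipment bottleneck

Direct effects: the contract delay.
2 steps out: the raw-material shipment bottleneck, the inbound forecast cancellation.
Not reachable from it: the customs clearance bottleneck, the production line bottleneck, the assembly order backlog shutdown, the inbound production line surcharge, the order backlog cancellation, the inventory surcharge, the shipment surcharge.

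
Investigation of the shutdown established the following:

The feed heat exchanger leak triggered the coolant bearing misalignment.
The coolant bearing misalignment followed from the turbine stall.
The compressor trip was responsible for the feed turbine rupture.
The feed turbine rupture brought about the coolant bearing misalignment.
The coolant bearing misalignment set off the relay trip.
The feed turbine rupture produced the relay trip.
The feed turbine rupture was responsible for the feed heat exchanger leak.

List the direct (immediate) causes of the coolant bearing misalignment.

Upstream contributors include the compressor trip, but only the feed heat exchanger leak, the feed turbine rupture, the turbine stall feed directly into the coolant bearing misalignment.

the feed heat exchanger leak, the feed turbine rupture, the turbine stall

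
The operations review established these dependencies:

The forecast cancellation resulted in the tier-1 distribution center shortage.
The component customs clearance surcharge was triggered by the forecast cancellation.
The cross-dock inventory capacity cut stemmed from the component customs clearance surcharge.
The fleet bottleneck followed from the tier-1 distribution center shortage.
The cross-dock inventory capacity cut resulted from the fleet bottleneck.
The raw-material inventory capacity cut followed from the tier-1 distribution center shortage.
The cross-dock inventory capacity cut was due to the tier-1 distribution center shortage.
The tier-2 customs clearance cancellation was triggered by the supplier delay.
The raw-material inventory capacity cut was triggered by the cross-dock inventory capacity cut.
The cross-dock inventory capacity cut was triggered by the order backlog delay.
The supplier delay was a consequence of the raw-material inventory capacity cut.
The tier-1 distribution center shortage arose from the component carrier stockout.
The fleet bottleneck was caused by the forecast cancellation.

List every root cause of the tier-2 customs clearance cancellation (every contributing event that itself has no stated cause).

the component carrier stockout, the forecast cancellation, the order backlog delay

Tracing upstream from the tier-2 customs clearance cancellation: the tier-2 customs clearance cancellation ← the supplier delay ← the raw-material inventory capacity cut ← the cross-dock inventory capacity cut ← the order backlog delay.
A separate upstream branch: the tier-2 customs clearance cancellation ← the supplier delay ← the raw-material inventory capacity cut ← the tier-1 distribution center shortage ← the forecast cancellation.
A separate upstream branch: the tier-2 customs clearance cancellation ← the supplier delay ← the raw-material inventory capacity cut ← the tier-1 distribution center shortage ← the component carrier stockout.
Each of those chain origins has no stated cause.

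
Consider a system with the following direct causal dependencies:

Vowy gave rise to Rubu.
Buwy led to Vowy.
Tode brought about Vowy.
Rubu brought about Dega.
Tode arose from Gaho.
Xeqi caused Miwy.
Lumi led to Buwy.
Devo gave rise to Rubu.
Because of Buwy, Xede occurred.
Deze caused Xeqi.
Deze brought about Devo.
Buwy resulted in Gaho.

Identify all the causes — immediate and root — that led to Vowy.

Immediate causes of Vowy: Buwy, Tode.
Further upstream: Lumi, Gaho.

Buwy, Gaho, Lumi, Tode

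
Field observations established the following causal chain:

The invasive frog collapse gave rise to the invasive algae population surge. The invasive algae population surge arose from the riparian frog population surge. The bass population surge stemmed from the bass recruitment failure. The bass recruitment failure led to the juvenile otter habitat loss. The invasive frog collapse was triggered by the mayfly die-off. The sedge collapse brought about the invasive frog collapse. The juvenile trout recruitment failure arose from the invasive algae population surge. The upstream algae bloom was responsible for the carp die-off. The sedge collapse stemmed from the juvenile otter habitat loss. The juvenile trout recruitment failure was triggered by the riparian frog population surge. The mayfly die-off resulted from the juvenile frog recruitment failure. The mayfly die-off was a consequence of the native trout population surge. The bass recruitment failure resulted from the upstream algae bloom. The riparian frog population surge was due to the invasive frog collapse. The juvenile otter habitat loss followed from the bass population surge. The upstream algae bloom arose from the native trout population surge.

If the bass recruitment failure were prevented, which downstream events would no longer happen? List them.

the bass population surge, the juvenile otter habitat loss, the sedge collapse

Downstream of the bass recruitment failure: the bass population surge, the juvenile otter habitat loss, the sedge collapse, the invasive frog collapse, the riparian frog population surge, the invasive algae population surge, the juvenile trout recruitment failure.
Of those, still caused via another path: the invasive frog collapse, the riparian frog population surge, the invasive algae population surge, the juvenile trout recruitment failure.
The remainder have no surviving cause.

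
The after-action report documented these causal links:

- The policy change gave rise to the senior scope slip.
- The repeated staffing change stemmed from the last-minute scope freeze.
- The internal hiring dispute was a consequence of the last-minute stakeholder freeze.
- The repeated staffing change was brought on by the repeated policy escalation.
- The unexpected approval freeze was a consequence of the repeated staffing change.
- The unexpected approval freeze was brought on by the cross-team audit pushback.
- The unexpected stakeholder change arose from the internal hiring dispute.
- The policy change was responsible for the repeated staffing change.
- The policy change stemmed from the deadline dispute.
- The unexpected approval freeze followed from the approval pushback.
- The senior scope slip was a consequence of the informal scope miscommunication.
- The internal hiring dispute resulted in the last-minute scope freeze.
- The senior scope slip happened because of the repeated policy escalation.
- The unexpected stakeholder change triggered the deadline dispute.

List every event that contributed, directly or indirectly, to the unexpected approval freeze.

the approval pushback, the cross-team audit pushback, the deadline dispute, the internal hiring dispute, the last-minute scope freeze, the last-minute stakeholder freeze, the policy change, the repeated policy escalation, the repeated staffing change, the unexpected stakeholder change

Immediate causes of the unexpected approval freeze: the cross-team audit pushback, the repeated staffing change, the approval pushback.
Further upstream: the last-minute stakeholder freeze, the internal hiring dispute, the last-minute scope freeze, the repeated policy escalation, the unexpected stakeholder change, the deadline dispute, the policy change.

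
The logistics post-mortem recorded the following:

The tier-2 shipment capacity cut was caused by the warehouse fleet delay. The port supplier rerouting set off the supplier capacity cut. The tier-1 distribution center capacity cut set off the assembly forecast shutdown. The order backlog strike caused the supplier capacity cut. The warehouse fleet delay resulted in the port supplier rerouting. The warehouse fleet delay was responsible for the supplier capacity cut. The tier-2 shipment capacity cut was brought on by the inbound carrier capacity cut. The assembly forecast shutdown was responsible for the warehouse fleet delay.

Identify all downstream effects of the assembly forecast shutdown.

the port supplier rerouting, the supplier capacity cut, the tier-2 shipment capacity cut, the warehouse fleet delay

Direct effects: the warehouse fleet delay.
2 steps out: the tier-2 shipment capacity cut, the port supplier rerouting, the supplier capacity cut.
Not reachable from it: the inbound carrier capacity cut, the tier-1 distribution center capacity cut, the order backlog strike.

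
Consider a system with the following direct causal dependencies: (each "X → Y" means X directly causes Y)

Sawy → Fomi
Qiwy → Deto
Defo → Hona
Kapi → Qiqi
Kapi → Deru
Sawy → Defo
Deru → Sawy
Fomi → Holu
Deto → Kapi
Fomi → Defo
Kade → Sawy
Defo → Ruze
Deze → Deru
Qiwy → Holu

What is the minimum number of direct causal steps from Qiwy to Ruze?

6

Shortest chain: Qiwy → Deto → Kapi → Deru → Sawy → Defo → Ruze.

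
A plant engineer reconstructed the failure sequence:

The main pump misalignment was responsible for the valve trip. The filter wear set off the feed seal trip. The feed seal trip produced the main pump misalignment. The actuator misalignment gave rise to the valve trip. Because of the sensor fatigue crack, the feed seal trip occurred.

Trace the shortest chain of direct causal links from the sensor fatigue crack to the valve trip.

the sensor fatigue crack → the feed seal trip
the feed seal trip → the main pump misalignment
the main pump misalignment → the valve trip
Length: 3 steps.

the sensor fatigue crack → the feed seal trip → the main pump misalignment → the valve trip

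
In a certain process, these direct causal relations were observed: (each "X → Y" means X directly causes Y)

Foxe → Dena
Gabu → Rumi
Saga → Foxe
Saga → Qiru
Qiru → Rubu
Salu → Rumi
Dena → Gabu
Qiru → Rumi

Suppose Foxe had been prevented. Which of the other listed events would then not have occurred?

Dena, Gabu

Downstream of Foxe: Dena, Gabu, Rumi.
Of those, still caused via another path: Rumi.
The remainder have no surviving cause.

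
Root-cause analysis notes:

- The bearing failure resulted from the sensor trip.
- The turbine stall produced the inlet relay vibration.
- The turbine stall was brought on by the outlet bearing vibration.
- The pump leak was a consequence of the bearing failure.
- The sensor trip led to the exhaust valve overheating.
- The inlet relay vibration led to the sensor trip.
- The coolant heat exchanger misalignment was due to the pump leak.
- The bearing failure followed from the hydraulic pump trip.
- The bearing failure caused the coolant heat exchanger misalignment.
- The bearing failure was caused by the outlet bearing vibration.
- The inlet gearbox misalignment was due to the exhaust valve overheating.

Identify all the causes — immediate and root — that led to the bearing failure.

Immediate causes of the bearing failure: the outlet bearing vibration, the sensor trip, the hydraulic pump trip.
Further upstream: the turbine stall, the inlet relay vibration.

the hydraulic pump trip, the inlet relay vibration, the outlet bearing vibration, the sensor trip, the turbine stall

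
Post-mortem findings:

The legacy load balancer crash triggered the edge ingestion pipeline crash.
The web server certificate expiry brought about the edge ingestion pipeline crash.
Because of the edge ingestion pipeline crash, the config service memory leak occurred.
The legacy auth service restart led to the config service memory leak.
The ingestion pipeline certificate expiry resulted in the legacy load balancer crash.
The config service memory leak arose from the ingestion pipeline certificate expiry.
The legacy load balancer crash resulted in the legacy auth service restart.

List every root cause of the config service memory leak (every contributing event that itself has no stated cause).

Tracing upstream from the config service memory leak: the config service memory leak ← the ingestion pipeline certificate expiry.
A separate upstream branch: the config service memory leak ← the edge ingestion pipeline crash ← the web server certificate expiry.
Each of those chain origins has no stated cause.

the ingestion pipeline certificate expiry, the web server certificate expiry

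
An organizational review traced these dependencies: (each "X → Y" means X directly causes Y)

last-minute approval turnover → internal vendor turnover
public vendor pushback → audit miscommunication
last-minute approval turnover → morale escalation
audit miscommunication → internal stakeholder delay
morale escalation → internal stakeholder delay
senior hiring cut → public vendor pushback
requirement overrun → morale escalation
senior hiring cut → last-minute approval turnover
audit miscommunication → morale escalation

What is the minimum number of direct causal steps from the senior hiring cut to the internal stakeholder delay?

Shortest chain: the senior hiring cut → the public vendor pushback → the audit miscommunication → the internal stakeholder delay.

3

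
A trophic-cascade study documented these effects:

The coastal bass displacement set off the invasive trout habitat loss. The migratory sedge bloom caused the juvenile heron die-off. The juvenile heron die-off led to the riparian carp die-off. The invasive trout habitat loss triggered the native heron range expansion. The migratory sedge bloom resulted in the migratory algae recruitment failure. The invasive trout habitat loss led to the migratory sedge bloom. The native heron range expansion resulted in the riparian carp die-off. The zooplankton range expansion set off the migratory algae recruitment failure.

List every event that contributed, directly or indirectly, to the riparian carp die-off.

the coastal bass displacement, the invasive trout habitat loss, the juvenile heron die-off, the migratory sedge bloom, the native heron range expansion

Immediate causes of the riparian carp die-off: the native heron range expansion, the juvenile heron die-off.
Further upstream: the coastal bass displacement, the invasive trout habitat loss, the migratory sedge bloom.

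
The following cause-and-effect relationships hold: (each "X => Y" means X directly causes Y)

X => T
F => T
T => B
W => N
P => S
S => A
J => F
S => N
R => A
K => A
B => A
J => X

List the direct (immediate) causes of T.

Upstream contributors include J, but only F, X feed directly into T.

F, X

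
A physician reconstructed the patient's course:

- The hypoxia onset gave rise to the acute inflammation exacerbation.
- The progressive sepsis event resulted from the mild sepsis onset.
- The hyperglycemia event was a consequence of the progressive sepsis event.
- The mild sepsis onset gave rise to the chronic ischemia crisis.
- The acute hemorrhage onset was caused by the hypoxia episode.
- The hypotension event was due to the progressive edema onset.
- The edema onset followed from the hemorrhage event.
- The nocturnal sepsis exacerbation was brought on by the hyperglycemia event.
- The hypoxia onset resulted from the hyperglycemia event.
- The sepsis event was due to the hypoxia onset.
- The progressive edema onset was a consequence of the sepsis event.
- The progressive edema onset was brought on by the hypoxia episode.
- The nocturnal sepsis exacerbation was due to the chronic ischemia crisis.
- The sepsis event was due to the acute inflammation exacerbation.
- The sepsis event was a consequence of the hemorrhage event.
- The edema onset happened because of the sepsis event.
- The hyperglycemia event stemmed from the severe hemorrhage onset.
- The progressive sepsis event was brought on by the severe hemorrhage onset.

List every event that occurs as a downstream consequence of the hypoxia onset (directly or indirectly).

the acute inflammation exacerbation, the edema onset, the hypotension event, the progressive edema onset, the sepsis event

Direct effects: the acute inflammation exacerbation, the sepsis event.
2 steps out: the edema onset, the progressive edema onset.
3 steps out: the hypotension event.
Not reachable from it: the mild sepsis onset, the severe hemorrhage onset, the chronic ischemia crisis, the hemorrhage event, the progressive sepsis event, the hyperglycemia event, the hypoxia episode, the nocturnal sepsis exacerbation, the acute hemorrhage onset.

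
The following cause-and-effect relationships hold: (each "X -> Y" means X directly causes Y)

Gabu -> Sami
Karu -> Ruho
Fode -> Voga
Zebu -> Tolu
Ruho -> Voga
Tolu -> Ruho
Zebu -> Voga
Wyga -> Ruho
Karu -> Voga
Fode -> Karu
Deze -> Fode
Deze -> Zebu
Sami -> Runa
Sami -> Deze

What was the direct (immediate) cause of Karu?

Upstream contributors include Gabu, Sami, Deze, but only Fode feeds directly into Karu.

Fode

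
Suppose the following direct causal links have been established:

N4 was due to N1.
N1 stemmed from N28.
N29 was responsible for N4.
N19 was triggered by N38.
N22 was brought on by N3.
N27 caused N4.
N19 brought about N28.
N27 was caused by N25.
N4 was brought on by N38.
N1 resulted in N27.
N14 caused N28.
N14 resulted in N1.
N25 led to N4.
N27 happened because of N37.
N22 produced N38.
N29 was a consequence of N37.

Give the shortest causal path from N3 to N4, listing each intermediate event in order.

N3 → N22 → N38 → N4

N3 → N22
N22 → N38
N38 → N4
Length: 3 steps.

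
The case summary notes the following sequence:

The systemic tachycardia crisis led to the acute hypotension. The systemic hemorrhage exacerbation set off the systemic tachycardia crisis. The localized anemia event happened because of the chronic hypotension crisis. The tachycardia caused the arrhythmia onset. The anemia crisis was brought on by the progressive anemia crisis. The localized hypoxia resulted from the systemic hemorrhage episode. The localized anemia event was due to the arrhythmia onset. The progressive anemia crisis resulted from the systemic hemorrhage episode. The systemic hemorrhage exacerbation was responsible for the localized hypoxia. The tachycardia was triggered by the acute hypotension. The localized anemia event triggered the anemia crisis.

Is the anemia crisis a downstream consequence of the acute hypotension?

Yes

There is a causal chain: the acute hypotension → the tachycardia → the arrhythmia onset → the localized anemia event → the anemia crisis.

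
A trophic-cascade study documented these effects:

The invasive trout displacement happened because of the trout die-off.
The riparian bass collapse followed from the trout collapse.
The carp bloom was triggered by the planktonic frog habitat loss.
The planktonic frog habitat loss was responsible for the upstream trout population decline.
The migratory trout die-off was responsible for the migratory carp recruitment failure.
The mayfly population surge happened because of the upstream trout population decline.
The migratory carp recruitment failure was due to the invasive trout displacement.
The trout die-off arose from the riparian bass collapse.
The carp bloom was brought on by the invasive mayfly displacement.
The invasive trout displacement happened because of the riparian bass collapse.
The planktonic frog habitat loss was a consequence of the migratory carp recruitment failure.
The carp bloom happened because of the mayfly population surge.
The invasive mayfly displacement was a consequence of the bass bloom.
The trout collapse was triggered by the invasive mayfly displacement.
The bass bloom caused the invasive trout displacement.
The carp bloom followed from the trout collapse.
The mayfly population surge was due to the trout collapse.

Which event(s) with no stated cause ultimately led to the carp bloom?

Tracing upstream from the carp bloom: the carp bloom ← the planktonic frog habitat loss ← the migratory carp recruitment failure ← the migratory trout die-off.
A separate upstream branch: the carp bloom ← the invasive mayfly displacement ← the bass bloom.
Each of those chain origins has no stated cause.

the bass bloom, the migratory trout die-off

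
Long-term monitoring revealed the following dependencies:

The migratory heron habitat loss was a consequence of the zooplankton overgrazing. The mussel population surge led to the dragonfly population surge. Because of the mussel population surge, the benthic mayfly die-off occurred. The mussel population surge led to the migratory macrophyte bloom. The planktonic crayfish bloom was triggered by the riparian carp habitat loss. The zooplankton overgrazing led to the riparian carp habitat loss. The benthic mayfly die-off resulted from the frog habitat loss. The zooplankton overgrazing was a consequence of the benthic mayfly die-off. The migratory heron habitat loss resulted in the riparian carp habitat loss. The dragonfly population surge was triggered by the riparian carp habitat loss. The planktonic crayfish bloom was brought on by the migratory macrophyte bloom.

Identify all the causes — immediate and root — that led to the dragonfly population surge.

Immediate causes of the dragonfly population surge: the mussel population surge, the riparian carp habitat loss.
Further upstream: the frog habitat loss, the benthic mayfly die-off, the zooplankton overgrazing, the migratory heron habitat loss.

the benthic mayfly die-off, the frog habitat loss, the migratory heron habitat loss, the mussel population surge, the riparian carp habitat loss, the zooplankton overgrazing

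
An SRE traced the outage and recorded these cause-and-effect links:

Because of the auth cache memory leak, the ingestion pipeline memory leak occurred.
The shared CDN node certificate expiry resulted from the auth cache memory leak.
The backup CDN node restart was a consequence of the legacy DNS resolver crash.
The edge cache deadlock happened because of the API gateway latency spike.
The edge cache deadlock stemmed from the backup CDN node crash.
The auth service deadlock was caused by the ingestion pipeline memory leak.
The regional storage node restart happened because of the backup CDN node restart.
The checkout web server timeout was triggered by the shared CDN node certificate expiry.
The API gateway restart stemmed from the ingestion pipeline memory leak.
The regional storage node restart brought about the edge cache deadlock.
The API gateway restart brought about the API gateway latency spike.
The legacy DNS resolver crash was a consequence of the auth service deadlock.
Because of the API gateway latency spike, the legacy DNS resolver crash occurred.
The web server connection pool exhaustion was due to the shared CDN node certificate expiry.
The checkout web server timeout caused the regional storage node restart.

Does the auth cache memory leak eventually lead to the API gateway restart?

Yes

There is a causal chain: the auth cache memory leak → the ingestion pipeline memory leak → the API gateway restart.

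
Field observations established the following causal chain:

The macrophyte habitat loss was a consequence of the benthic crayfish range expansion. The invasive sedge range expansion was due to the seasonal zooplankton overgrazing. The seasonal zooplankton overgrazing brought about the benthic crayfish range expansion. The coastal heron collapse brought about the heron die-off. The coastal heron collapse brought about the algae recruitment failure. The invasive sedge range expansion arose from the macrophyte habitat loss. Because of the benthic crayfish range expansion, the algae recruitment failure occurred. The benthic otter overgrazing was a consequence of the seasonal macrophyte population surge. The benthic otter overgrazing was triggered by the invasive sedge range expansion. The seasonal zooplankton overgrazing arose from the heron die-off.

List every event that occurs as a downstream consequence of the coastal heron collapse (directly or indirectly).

the algae recruitment failure, the benthic crayfish range expansion, the benthic otter overgrazing, the heron die-off, the invasive sedge range expansion, the macrophyte habitat loss, the seasonal zooplankton overgrazing

Direct effects: the heron die-off, the algae recruitment failure.
2 steps out: the seasonal zooplankton overgrazing.
3 steps out: the benthic crayfish range expansion, the invasive sedge range expansion.
4 steps out: the macrophyte habitat loss, the benthic otter overgrazing.
Not reachable from it: the seasonal macrophyte population surge.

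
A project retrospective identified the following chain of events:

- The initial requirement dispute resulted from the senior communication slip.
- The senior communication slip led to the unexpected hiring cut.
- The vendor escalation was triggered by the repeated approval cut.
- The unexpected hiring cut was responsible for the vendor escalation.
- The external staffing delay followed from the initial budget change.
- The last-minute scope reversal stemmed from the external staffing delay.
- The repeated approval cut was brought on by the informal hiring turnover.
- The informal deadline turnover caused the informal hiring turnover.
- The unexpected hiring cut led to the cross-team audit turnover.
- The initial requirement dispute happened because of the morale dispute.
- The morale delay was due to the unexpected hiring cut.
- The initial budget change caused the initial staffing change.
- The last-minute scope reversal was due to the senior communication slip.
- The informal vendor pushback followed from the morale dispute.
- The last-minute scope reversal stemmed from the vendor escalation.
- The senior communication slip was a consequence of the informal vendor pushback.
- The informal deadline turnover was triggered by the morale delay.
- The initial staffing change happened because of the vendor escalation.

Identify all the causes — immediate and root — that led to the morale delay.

the informal vendor pushback, the morale dispute, the senior communication slip, the unexpected hiring cut

Immediate cause of the morale delay: the unexpected hiring cut.
Further upstream: the morale dispute, the informal vendor pushback, the senior communication slip.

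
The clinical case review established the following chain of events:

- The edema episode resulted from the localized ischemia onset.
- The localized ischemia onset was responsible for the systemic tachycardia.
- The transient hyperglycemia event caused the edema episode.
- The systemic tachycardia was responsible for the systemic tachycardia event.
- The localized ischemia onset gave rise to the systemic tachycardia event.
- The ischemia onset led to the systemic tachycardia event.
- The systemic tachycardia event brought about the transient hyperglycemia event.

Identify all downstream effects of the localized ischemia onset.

Direct effects: the systemic tachycardia, the systemic tachycardia event, the edema episode.
2 steps out: the transient hyperglycemia event.
Not reachable from it: the ischemia onset.

the edema episode, the systemic tachycardia, the systemic tachycardia event, the transient hyperglycemia event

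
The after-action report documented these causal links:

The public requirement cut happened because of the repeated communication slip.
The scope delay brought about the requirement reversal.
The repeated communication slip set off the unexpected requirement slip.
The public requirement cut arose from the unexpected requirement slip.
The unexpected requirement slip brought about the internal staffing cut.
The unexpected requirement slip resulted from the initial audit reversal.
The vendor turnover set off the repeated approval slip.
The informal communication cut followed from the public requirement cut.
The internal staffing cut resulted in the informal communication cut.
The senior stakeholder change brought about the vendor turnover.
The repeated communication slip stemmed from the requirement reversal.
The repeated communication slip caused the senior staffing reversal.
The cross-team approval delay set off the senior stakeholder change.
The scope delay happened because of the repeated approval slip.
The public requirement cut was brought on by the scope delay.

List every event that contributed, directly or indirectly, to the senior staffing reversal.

Immediate cause of the senior staffing reversal: the repeated communication slip.
Further upstream: the cross-team approval delay, the senior stakeholder change, the vendor turnover, the repeated approval slip, the scope delay, the requirement reversal.

the cross-team approval delay, the repeated approval slip, the repeated communication slip, the requirement reversal, the scope delay, the senior stakeholder change, the vendor turnover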